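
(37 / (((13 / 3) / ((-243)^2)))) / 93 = 2184813 / 403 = 5421.37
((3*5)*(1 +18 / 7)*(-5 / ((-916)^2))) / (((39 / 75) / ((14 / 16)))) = -46875 / 87261824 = -0.00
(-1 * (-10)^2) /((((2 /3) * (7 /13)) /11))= -21450 /7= -3064.29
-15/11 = -1.36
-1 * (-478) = 478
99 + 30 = 129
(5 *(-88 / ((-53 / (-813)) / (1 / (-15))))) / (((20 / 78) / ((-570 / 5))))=-53014104 / 265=-200053.22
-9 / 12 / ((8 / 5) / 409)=-6135 / 32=-191.72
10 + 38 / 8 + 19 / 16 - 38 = -353 / 16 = -22.06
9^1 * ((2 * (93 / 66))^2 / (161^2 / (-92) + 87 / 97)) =-3355812 / 13185491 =-0.25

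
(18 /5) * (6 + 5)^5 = 2898918 /5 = 579783.60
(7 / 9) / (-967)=-7 / 8703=-0.00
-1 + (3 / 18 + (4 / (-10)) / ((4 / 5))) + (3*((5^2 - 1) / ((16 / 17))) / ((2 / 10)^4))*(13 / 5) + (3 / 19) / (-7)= 99200293 / 798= 124311.14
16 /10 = 8 /5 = 1.60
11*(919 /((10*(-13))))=-10109 /130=-77.76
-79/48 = -1.65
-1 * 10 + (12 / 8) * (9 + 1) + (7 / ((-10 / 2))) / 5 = 118 / 25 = 4.72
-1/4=-0.25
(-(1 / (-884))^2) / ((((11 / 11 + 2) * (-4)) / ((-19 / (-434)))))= 19 / 4069822848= 0.00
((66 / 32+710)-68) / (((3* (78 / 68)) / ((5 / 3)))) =97325 / 312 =311.94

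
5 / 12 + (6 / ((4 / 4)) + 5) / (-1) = -127 / 12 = -10.58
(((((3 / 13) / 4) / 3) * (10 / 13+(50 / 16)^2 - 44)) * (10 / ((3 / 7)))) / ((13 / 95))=-30859325 / 281216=-109.74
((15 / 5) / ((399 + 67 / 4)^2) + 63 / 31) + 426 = 36696336549 / 85732639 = 428.03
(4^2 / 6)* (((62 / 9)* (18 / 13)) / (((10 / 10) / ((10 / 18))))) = 4960 / 351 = 14.13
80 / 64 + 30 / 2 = 65 / 4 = 16.25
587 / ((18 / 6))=587 / 3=195.67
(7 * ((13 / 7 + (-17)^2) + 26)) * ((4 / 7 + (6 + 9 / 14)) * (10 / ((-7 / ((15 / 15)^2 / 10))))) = -112009 / 49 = -2285.90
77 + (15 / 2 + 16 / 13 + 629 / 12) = 21551 / 156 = 138.15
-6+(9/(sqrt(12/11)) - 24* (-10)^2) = -2406+3* sqrt(33)/2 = -2397.38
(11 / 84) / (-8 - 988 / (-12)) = 11 / 6244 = 0.00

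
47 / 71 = 0.66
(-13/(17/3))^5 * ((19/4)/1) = -1714259781/5679428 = -301.84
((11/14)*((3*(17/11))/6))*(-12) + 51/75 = -1156/175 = -6.61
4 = 4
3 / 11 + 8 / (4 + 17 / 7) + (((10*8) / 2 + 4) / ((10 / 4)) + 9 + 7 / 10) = 28529 / 990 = 28.82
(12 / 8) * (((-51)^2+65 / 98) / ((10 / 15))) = 2294667 / 392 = 5853.74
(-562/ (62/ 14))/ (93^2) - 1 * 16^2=-68642398/ 268119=-256.01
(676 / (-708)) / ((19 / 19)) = -169 / 177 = -0.95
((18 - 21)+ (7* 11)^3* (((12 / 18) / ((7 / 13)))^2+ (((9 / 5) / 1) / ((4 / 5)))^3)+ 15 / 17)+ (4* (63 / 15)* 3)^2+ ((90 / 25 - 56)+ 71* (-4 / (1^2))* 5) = 1444582442173 / 244800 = 5901072.07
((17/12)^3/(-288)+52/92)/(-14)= -6356633/160247808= -0.04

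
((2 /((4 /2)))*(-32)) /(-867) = 32 /867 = 0.04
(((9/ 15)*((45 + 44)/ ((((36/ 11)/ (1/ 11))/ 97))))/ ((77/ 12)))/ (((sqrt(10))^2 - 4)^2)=8633/ 13860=0.62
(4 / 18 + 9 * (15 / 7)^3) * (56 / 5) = 2192488 / 2205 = 994.33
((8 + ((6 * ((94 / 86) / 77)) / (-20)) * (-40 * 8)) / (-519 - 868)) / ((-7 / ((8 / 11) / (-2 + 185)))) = 248000 / 64710902487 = 0.00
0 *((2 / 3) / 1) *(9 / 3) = 0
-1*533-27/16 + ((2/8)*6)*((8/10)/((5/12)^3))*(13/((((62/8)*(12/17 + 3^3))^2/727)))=-125849607474707/236876890000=-531.29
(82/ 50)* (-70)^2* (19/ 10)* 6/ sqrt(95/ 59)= 24108* sqrt(5605)/ 25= 72195.31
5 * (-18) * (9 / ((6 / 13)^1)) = -1755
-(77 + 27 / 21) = -548 / 7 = -78.29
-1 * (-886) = 886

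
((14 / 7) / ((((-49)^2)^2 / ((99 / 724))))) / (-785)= -99 / 1638183500170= -0.00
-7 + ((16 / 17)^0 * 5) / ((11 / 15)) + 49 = 48.82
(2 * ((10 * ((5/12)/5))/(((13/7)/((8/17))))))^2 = 78400/439569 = 0.18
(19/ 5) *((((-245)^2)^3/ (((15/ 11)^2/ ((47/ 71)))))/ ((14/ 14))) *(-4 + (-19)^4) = 8120880901122274583375/ 213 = 38126201413719598982.98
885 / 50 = 17.70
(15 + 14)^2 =841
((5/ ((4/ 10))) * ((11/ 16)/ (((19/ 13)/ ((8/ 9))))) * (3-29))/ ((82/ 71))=-3299725/ 28044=-117.66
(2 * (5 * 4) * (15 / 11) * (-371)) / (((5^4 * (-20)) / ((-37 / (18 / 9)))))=-29.95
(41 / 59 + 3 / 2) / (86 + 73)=259 / 18762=0.01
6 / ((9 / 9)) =6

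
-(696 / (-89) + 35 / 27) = 15677 / 2403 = 6.52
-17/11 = -1.55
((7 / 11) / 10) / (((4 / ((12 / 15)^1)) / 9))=63 / 550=0.11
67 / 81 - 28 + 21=-500 / 81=-6.17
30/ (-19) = -30/ 19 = -1.58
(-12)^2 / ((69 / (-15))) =-720 / 23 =-31.30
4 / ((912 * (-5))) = -1 / 1140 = -0.00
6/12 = 1/2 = 0.50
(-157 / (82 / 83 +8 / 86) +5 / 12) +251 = 819265 / 7716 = 106.18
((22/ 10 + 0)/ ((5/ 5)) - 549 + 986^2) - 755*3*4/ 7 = 33962422/ 35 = 970354.91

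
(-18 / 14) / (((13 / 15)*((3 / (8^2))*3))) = -960 / 91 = -10.55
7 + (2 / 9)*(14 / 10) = 329 / 45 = 7.31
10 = 10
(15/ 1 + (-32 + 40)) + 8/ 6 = 73/ 3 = 24.33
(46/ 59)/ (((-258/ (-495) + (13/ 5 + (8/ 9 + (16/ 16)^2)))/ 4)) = 2277/ 3658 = 0.62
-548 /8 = -137 /2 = -68.50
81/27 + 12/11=45/11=4.09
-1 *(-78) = 78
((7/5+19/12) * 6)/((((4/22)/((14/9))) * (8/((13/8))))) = 179179/5760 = 31.11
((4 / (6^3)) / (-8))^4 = 1 / 34828517376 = 0.00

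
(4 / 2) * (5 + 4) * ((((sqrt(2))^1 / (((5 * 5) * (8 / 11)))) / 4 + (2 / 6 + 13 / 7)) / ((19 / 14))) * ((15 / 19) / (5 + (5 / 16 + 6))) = 4158 * sqrt(2) / 326705 + 132480 / 65341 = 2.05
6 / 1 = 6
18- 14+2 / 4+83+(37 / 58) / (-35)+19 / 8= 729637 / 8120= 89.86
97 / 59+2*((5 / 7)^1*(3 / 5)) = 1033 / 413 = 2.50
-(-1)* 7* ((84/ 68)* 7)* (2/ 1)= 2058/ 17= 121.06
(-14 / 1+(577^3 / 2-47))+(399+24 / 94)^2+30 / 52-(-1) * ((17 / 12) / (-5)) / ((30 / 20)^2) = 372983968750921 / 3876795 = 96209360.76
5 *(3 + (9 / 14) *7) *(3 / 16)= 225 / 32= 7.03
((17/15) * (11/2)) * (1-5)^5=-95744/15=-6382.93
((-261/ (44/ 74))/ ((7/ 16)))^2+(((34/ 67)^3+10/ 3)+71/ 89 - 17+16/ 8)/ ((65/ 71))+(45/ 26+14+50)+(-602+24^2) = 1006688.41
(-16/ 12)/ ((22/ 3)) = -2/ 11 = -0.18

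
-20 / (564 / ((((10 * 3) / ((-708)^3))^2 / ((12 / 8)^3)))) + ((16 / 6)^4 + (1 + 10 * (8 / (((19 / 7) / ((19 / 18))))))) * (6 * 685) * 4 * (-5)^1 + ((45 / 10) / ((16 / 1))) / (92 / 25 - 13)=-2636410033263919280071830625 / 387923291625587142528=-6796214.84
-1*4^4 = -256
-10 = -10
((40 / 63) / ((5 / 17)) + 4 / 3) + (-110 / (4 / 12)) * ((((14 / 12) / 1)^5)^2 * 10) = -543641682485 / 35271936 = -15412.87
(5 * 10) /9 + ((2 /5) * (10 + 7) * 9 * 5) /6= 56.56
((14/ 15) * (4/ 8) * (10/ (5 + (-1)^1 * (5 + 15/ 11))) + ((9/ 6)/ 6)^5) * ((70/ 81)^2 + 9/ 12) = -6193004233/ 1209323520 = -5.12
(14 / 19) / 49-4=-530 / 133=-3.98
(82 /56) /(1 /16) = 164 /7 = 23.43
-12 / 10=-6 / 5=-1.20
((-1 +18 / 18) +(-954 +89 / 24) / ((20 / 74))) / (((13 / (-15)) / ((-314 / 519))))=-132485863 / 53976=-2454.53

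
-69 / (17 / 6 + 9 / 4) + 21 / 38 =-30183 / 2318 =-13.02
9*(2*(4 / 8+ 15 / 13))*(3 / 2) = 1161 / 26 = 44.65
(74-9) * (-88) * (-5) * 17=486200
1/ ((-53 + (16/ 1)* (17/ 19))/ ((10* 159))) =-2014/ 49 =-41.10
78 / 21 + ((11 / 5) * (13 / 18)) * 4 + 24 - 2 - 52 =-6278 / 315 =-19.93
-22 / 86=-11 / 43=-0.26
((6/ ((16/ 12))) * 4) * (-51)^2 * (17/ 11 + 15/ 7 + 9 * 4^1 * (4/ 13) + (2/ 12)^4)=5536049609/ 8008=691314.89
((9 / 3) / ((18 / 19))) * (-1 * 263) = -4997 / 6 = -832.83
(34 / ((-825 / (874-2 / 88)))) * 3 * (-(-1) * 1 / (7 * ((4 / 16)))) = -261494 / 4235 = -61.75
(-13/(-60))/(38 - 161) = -13/7380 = -0.00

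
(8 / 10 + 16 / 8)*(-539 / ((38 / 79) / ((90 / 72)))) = -298067 / 76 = -3921.93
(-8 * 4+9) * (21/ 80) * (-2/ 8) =483/ 320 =1.51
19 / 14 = 1.36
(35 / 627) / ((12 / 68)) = 595 / 1881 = 0.32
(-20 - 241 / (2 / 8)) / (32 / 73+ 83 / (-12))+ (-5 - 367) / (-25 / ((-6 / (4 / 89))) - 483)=111682883124 / 731569925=152.66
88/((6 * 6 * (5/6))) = 44/15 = 2.93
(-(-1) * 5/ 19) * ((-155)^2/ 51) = 120125/ 969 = 123.97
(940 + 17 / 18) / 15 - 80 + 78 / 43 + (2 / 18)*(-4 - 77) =-283939 / 11610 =-24.46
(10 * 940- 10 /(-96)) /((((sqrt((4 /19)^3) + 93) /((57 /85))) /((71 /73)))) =77653243474683 /1177925966512- 2312967071 * sqrt(19) /147240745814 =65.86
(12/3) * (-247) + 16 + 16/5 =-4844/5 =-968.80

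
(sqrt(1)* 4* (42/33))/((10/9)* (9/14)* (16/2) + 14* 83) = 196/44957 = 0.00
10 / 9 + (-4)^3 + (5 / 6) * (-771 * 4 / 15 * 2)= -3650 / 9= -405.56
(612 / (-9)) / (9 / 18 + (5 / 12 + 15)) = -4.27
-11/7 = -1.57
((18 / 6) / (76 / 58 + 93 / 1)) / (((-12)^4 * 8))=29 / 151234560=0.00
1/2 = 0.50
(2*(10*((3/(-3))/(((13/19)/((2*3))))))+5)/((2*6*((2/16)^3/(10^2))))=-28352000/39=-726974.36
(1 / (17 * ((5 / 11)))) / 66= 1 / 510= 0.00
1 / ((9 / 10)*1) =10 / 9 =1.11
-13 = -13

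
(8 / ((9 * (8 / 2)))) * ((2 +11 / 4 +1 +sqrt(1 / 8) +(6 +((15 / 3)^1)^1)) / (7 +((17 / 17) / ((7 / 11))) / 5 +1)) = 35 * sqrt(2) / 5238 +2345 / 5238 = 0.46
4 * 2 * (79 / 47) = 632 / 47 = 13.45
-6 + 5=-1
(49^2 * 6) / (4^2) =7203 / 8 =900.38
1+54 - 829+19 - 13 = -768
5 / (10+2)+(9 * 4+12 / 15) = 2233 / 60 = 37.22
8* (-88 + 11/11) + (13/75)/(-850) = -44370013/63750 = -696.00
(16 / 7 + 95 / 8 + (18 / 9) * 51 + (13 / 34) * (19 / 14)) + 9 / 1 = 119647 / 952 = 125.68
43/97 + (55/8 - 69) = -47865/776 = -61.68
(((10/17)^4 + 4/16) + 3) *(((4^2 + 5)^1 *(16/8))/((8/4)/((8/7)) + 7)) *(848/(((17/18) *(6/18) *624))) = 6443924652/92290705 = 69.82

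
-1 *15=-15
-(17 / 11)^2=-289 / 121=-2.39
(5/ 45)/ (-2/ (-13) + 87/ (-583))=7579/ 315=24.06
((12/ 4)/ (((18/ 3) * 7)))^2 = 1/ 196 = 0.01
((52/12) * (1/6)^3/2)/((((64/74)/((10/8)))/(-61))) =-146705/165888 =-0.88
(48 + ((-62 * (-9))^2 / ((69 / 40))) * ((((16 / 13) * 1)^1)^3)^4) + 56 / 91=1168575046157310318952 / 535855957817063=2180763.37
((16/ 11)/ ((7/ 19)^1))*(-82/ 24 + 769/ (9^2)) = 13604/ 567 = 23.99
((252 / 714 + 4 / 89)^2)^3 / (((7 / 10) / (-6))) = -407973691255845120 / 11995920202280213809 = -0.03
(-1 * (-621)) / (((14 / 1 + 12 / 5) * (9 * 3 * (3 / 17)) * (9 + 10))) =1955 / 4674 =0.42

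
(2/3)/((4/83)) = 83/6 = 13.83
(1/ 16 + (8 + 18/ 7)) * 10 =5955/ 56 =106.34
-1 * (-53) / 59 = 53 / 59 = 0.90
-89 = -89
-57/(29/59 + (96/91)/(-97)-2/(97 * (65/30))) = -29685201/245363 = -120.98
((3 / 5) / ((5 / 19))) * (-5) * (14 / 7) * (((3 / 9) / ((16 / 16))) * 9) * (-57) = 3898.80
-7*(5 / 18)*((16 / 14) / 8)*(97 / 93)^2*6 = -47045 / 25947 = -1.81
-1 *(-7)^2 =-49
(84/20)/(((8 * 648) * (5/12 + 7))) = 7/64080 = 0.00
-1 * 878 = -878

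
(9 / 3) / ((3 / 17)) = 17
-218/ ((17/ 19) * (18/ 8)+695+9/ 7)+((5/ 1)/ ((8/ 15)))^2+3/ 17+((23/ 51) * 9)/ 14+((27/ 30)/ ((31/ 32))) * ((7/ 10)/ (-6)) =38563857771139/ 438542417600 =87.94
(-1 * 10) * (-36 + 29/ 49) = 17350/ 49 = 354.08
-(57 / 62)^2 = -0.85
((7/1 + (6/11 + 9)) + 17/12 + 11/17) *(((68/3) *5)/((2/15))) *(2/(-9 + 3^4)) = 1043975/2376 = 439.38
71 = 71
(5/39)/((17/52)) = 20/51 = 0.39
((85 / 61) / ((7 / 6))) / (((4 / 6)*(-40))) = -153 / 3416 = -0.04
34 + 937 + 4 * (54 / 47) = 45853 / 47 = 975.60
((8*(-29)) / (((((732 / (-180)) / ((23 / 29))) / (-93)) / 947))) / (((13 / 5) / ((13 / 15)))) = -1328283.93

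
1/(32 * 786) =0.00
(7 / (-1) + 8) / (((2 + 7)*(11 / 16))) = 16 / 99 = 0.16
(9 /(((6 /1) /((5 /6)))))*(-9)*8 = -90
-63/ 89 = -0.71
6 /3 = 2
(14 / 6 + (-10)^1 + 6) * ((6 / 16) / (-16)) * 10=25 / 64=0.39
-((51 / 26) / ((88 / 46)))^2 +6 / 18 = -2819051 / 3926208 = -0.72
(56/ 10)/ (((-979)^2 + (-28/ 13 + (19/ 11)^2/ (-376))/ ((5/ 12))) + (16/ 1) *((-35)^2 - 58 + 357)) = 0.00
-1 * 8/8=-1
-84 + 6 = -78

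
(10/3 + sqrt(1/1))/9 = 13/27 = 0.48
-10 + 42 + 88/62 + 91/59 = 63945/1829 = 34.96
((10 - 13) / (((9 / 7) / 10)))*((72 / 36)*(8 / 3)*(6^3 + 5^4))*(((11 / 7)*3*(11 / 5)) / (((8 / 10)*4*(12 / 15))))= -2544025 / 6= -424004.17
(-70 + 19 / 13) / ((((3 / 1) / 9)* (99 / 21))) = -567 / 13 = -43.62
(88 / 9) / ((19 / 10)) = 880 / 171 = 5.15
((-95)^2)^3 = 735091890625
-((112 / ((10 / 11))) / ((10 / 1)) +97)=-2733 / 25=-109.32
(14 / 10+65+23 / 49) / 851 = 16383 / 208495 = 0.08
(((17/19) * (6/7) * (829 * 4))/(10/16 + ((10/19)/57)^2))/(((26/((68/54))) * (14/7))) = 52585154528/533737295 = 98.52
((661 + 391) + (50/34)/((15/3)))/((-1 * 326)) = -17889/5542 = -3.23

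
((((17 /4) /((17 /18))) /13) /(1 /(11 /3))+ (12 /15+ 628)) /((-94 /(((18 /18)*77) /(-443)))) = 6306993 /5413460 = 1.17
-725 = -725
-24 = -24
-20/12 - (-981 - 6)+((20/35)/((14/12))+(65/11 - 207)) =1268912/1617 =784.73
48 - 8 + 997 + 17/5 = 5202/5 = 1040.40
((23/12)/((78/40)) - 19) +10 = -938/117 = -8.02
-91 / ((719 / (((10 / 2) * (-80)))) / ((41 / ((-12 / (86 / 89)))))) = -32086600 / 191973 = -167.14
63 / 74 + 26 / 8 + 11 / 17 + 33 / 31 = 453385 / 77996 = 5.81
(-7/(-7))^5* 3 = 3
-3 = -3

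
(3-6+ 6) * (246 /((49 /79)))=58302 /49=1189.84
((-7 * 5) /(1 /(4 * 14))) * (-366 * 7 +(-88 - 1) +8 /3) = 15572200 /3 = 5190733.33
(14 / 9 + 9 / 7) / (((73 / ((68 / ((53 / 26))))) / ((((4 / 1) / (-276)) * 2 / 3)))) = -0.01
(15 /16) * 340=1275 /4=318.75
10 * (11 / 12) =55 / 6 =9.17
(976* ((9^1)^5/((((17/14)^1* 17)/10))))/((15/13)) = 24196059.90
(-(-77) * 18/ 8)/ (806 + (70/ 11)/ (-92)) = 175329/ 815602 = 0.21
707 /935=0.76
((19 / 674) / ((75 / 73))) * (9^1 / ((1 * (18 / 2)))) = 1387 / 50550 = 0.03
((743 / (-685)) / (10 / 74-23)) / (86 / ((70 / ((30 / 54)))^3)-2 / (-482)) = 368143142346 / 32534689445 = 11.32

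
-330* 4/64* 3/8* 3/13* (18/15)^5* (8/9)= -32076/8125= -3.95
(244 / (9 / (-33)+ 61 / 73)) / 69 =48983 / 7797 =6.28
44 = 44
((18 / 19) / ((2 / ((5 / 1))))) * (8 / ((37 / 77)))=27720 / 703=39.43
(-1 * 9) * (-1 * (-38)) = -342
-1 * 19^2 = -361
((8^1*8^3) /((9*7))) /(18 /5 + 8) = 10240 /1827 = 5.60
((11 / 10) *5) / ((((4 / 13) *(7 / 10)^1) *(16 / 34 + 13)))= 12155 / 6412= 1.90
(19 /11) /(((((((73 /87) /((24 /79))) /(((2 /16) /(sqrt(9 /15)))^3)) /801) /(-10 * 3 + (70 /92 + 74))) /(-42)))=-95417879445 * sqrt(15) /93379264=-3957.54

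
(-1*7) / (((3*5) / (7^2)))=-343 / 15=-22.87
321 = 321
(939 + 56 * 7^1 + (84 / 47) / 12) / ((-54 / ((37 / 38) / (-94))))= 578717 / 2266434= 0.26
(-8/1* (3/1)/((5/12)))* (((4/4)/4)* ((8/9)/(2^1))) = -32/5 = -6.40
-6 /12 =-1 /2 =-0.50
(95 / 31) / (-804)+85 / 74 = 1055755 / 922188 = 1.14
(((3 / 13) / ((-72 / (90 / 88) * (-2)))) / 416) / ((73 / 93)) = 1395 / 277927936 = 0.00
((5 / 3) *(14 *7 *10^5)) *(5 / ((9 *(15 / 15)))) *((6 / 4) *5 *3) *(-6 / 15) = -245000000 / 3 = -81666666.67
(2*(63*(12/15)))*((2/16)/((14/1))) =0.90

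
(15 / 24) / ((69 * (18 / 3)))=5 / 3312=0.00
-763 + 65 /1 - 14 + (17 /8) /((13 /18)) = -36871 /52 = -709.06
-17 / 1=-17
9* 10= 90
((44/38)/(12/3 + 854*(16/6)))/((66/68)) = 17/32509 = 0.00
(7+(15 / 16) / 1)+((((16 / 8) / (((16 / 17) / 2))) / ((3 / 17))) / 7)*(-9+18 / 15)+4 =-8343 / 560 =-14.90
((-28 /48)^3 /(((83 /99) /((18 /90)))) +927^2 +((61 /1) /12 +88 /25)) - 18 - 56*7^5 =-32617981697 /398400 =-81872.44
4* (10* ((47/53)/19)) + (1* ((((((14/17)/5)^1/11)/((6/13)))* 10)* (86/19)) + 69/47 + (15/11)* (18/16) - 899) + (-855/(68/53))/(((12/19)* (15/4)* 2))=-27436965203/26551569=-1033.35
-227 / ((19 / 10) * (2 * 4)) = -1135 / 76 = -14.93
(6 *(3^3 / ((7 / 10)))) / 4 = 405 / 7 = 57.86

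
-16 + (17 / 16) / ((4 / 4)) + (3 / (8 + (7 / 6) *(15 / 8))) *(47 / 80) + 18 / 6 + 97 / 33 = -3797617 / 430320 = -8.83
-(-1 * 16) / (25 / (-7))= -4.48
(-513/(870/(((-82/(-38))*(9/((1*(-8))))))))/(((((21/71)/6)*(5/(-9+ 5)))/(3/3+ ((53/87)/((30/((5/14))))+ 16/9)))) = -64.70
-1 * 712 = -712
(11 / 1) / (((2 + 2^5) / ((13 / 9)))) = 143 / 306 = 0.47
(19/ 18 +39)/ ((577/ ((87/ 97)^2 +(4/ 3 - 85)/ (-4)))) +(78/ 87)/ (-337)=17250550855483/ 11460430495224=1.51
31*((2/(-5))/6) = -31/15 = -2.07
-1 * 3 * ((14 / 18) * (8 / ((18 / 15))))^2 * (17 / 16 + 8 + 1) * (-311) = 61336975 / 243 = 252415.53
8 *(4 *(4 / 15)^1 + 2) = 368 / 15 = 24.53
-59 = -59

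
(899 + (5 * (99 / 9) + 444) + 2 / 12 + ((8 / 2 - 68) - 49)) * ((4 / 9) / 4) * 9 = 7711 / 6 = 1285.17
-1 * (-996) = 996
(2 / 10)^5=1 / 3125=0.00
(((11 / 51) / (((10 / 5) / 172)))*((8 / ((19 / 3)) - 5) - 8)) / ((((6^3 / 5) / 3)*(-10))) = 1.51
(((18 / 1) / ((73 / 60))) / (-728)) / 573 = -45 / 1268813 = -0.00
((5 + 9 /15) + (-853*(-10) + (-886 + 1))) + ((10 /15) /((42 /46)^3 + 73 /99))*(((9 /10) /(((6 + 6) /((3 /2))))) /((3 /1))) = 552383705253 /72201200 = 7650.62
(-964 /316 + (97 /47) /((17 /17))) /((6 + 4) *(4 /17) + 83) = -62288 /5387563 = -0.01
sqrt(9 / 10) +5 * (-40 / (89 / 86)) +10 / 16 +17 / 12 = -408439 / 2136 +3 * sqrt(10) / 10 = -190.27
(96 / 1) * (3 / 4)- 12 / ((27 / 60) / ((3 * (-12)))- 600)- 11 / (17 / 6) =55601478 / 816017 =68.14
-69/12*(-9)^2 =-1863/4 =-465.75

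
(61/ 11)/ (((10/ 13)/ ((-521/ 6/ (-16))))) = 413153/ 10560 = 39.12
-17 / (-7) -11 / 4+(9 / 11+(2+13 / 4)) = 885 / 154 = 5.75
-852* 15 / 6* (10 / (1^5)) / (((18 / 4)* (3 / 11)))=-156200 / 9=-17355.56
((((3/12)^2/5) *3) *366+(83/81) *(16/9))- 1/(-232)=6575267/422820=15.55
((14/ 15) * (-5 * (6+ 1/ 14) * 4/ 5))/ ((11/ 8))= -544/ 33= -16.48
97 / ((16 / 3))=291 / 16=18.19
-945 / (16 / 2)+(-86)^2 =7277.88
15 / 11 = 1.36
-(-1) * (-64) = -64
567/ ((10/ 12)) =3402/ 5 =680.40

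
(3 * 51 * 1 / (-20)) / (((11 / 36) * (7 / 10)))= -2754 / 77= -35.77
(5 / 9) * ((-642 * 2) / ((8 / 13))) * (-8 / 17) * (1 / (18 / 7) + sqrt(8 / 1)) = 97370 / 459 + 55640 * sqrt(2) / 51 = 1755.01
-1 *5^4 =-625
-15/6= -5/2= -2.50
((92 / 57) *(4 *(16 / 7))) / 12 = 1.23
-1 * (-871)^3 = 660776311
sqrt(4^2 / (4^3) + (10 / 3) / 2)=1.38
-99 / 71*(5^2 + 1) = -2574 / 71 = -36.25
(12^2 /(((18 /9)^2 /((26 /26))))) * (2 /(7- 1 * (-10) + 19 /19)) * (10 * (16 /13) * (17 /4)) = 209.23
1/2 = 0.50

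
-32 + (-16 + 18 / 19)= -894 / 19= -47.05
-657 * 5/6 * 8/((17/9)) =-2318.82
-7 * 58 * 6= -2436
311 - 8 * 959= -7361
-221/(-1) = 221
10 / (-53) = -10 / 53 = -0.19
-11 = -11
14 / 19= 0.74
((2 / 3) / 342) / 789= 1 / 404757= 0.00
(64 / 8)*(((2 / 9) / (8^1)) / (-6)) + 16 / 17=415 / 459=0.90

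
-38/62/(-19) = 1/31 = 0.03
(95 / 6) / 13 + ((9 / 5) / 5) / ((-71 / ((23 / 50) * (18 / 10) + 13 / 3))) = 10312609 / 8653125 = 1.19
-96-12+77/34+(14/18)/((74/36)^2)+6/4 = -2421584/23273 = -104.05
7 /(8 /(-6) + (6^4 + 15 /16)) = 336 /62189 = 0.01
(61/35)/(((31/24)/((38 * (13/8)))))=90402/1085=83.32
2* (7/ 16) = 7/ 8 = 0.88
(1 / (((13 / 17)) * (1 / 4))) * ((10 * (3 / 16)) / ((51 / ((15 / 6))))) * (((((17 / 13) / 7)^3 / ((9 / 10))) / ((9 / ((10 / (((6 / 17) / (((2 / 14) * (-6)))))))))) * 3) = -52200625 / 1851523947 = -0.03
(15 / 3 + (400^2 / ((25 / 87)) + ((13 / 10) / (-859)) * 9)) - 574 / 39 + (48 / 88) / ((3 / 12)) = 2051841426337 / 3685110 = 556792.45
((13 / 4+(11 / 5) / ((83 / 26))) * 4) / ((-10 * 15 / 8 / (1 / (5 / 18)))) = -156936 / 51875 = -3.03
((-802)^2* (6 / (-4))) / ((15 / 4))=-1286408 / 5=-257281.60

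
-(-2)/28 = 1/14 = 0.07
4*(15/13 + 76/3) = 4132/39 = 105.95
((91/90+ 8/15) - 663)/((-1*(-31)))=-21.34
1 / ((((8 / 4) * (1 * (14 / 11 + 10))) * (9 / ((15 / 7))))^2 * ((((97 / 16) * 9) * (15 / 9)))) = 605 / 493304364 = 0.00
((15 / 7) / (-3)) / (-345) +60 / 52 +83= 528415 / 6279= 84.16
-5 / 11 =-0.45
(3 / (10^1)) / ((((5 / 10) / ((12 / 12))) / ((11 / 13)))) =33 / 65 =0.51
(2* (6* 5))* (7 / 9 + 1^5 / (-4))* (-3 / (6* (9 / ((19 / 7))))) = -1805 / 378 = -4.78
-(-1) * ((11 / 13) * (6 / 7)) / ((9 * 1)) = 0.08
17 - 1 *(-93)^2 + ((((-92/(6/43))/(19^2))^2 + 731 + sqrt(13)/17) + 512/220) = -509319462983/64508895 + sqrt(13)/17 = -7895.12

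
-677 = -677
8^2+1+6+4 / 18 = 641 / 9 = 71.22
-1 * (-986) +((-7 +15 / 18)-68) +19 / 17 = 93121 / 102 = 912.95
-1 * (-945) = 945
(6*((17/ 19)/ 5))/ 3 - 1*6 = -536/ 95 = -5.64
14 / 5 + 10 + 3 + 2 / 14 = 558 / 35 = 15.94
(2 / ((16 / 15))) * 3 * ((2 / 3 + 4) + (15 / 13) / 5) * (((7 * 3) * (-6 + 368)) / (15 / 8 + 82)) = 21779730 / 8723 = 2496.82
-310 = -310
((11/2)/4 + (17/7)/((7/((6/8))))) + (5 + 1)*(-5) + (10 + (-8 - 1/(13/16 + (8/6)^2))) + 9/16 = -7658313/292432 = -26.19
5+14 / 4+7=31 / 2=15.50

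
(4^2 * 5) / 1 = 80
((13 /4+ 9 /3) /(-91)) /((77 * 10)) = -5 /56056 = -0.00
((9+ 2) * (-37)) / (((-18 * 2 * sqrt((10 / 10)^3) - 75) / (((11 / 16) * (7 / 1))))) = 847 / 48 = 17.65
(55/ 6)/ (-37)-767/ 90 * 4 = -34.34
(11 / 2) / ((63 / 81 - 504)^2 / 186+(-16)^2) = 82863 / 24368737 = 0.00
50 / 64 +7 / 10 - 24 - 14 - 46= -13203 / 160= -82.52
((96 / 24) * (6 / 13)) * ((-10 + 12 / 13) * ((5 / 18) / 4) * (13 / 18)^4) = -49855 / 157464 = -0.32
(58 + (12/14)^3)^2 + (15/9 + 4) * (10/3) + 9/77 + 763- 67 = 48364649593/11647251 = 4152.45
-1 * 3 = -3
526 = 526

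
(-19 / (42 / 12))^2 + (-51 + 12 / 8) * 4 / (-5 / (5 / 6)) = 3061 / 49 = 62.47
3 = 3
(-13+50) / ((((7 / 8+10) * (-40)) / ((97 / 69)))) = -0.12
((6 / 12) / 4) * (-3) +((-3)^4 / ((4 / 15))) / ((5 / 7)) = 3399 / 8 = 424.88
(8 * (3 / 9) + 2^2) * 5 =33.33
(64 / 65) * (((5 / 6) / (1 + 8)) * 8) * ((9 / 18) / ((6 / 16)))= 1024 / 1053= 0.97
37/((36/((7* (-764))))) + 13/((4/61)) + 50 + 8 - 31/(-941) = -177519475/33876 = -5240.27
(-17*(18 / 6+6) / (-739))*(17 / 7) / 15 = 867 / 25865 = 0.03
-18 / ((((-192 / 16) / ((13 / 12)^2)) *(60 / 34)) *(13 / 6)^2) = 17 / 80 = 0.21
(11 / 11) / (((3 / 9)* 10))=3 / 10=0.30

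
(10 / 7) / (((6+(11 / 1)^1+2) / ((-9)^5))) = -4439.77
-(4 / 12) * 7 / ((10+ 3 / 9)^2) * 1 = -21 / 961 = -0.02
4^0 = 1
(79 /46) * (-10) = -395 /23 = -17.17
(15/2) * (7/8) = 6.56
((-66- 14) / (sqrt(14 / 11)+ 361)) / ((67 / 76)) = -24143680 / 96045639+ 6080 * sqrt(154) / 96045639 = -0.25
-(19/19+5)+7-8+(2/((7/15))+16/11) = -97/77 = -1.26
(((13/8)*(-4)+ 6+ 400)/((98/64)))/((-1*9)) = -12784/441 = -28.99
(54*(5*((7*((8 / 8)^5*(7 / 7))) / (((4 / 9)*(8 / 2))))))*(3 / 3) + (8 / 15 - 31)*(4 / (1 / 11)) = -33289 / 120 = -277.41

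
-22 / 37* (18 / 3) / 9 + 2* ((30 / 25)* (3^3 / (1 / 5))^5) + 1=11945465077567 / 111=107616802500.60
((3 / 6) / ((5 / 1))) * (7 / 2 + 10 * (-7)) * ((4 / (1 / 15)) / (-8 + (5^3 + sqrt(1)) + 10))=-399 / 128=-3.12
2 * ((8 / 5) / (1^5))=16 / 5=3.20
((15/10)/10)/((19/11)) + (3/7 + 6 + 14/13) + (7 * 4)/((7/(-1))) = 124223/34580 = 3.59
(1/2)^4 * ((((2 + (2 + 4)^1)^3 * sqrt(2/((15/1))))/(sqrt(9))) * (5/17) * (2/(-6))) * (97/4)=-776 * sqrt(30)/459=-9.26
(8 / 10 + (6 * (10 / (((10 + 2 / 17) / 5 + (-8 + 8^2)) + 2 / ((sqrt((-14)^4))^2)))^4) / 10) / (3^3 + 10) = 322381176315159026850094125493444 / 14900270304321848844347061304071785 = 0.02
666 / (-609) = -222 / 203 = -1.09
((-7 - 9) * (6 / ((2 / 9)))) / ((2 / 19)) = -4104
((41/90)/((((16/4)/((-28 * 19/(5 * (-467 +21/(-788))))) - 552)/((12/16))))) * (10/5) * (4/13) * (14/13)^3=-11790869216/23996262309045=-0.00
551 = 551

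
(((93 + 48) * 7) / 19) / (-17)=-987 / 323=-3.06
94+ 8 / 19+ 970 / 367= 676828 / 6973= 97.06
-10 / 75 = -2 / 15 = -0.13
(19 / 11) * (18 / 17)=342 / 187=1.83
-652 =-652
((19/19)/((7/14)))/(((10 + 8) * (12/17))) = 17/108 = 0.16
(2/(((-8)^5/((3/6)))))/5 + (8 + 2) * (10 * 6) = 98303999/163840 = 600.00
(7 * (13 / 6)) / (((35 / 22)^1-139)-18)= -77 / 789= -0.10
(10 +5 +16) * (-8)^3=-15872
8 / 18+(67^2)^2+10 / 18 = 20151122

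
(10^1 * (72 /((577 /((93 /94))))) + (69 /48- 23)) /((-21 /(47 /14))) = 2940125 /904736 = 3.25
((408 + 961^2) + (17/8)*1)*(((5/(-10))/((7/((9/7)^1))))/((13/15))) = -97904.79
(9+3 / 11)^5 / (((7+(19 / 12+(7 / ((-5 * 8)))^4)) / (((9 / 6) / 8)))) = 15898763566080000 / 10617641970353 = 1497.39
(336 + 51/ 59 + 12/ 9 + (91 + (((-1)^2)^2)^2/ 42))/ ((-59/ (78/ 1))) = -13826943/ 24367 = -567.45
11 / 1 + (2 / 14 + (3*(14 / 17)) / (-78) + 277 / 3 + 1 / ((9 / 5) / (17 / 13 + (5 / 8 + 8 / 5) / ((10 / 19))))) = 118645817 / 1113840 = 106.52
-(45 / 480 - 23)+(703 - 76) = 20797 / 32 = 649.91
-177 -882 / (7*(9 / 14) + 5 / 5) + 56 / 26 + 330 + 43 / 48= -29611 / 6864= -4.31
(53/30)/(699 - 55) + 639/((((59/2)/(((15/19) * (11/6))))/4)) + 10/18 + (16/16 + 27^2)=55614698039/64973160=855.96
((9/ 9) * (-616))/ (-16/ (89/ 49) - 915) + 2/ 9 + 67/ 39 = 25078121/ 9619623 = 2.61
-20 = -20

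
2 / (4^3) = 1 / 32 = 0.03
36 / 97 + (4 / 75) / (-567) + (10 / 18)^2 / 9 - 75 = -923092214 / 12374775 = -74.59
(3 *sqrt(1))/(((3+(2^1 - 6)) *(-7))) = 3/7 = 0.43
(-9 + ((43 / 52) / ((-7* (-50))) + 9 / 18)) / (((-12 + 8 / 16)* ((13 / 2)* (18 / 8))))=0.05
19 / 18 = 1.06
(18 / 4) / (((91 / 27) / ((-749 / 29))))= -26001 / 754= -34.48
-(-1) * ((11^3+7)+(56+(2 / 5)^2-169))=30629 / 25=1225.16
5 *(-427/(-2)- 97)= 1165/2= 582.50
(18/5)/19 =18/95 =0.19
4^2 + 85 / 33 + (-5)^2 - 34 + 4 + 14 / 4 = 1127 / 66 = 17.08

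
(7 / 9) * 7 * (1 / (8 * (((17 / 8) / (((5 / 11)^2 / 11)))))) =1225 / 203643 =0.01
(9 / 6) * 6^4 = 1944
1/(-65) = -1/65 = -0.02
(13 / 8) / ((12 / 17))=221 / 96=2.30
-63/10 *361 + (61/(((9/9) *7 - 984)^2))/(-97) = -2105758746169/925893130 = -2274.30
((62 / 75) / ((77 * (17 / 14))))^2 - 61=-11998722749 / 196700625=-61.00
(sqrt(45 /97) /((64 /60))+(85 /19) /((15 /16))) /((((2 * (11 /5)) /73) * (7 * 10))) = 3285 * sqrt(485) /478016+4964 /4389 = 1.28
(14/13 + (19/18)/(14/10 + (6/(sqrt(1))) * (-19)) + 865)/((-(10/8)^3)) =-3651119072/8233875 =-443.43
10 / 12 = 5 / 6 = 0.83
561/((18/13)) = 2431/6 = 405.17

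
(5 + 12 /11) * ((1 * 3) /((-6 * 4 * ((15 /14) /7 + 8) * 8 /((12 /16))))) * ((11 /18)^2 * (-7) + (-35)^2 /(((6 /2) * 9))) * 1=-45479399 /121499136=-0.37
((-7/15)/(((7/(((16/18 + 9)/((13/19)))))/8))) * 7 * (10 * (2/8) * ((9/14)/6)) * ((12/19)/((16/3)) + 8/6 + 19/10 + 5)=-847369/7020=-120.71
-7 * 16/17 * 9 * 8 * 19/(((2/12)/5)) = -4596480/17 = -270381.18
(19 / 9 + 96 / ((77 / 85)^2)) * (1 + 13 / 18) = 197006581 / 960498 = 205.11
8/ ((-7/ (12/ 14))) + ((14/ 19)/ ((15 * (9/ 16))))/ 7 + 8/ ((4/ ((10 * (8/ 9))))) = 2112848/ 125685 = 16.81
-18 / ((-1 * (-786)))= -0.02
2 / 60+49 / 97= 1567 / 2910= 0.54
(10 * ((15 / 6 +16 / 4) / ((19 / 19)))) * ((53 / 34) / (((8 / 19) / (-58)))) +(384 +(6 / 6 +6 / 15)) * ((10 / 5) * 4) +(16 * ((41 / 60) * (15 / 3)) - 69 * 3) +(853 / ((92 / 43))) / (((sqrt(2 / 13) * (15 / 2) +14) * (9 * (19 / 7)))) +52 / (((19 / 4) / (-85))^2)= 1392601899787937 / 247516747560 - 1283765 * sqrt(26) / 25543524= 5626.04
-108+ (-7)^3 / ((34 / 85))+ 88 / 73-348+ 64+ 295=-139181 / 146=-953.29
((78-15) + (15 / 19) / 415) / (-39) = -33118 / 20501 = -1.62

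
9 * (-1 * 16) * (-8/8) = 144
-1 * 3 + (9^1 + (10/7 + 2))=66/7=9.43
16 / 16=1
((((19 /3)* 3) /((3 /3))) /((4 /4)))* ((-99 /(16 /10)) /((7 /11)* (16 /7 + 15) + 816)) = -9405 /6616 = -1.42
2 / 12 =1 / 6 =0.17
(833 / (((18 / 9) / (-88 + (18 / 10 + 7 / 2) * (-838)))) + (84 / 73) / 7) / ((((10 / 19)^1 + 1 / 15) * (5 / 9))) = -706473488439 / 123370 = -5726460.96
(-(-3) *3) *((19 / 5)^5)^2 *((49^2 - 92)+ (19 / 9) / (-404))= 10294679484539916901 / 789062500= 13046722515.06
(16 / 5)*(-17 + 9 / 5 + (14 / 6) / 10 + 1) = -3352 / 75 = -44.69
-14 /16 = -7 /8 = -0.88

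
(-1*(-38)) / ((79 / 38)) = 1444 / 79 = 18.28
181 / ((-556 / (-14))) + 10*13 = 37407 / 278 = 134.56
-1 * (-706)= 706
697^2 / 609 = 485809 / 609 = 797.72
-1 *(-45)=45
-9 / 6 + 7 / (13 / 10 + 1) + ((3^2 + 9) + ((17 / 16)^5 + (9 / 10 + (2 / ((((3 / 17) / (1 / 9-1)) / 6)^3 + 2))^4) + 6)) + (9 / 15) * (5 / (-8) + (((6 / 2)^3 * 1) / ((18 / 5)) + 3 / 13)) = 27195915271696023758605831697360288537659 / 822595760388843072654448626779741487104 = 33.06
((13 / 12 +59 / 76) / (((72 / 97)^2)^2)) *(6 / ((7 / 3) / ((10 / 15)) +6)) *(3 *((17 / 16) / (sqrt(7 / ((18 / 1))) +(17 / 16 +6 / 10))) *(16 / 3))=398824410905 / 8662082976 - 1994122054525 *sqrt(14) / 432021388428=28.77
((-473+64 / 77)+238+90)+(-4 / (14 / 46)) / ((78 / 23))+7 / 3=-62510 / 429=-145.71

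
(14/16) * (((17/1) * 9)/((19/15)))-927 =-124839/152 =-821.31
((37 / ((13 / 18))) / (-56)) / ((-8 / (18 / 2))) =2997 / 2912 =1.03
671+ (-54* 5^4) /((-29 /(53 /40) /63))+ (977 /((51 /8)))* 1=579601667 /5916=97971.88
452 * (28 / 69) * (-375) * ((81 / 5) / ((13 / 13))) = -25628400 / 23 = -1114278.26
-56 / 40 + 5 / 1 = 18 / 5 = 3.60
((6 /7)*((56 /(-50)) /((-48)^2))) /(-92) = 1 /220800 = 0.00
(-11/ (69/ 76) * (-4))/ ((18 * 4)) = 418/ 621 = 0.67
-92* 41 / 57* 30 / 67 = -29.63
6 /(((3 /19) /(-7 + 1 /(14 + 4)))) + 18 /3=-2321 /9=-257.89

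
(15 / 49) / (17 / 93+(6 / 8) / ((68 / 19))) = 75888 / 97265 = 0.78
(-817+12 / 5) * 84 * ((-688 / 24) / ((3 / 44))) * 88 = 37975739648 / 15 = 2531715976.53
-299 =-299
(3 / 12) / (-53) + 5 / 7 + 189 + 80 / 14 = 290009 / 1484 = 195.42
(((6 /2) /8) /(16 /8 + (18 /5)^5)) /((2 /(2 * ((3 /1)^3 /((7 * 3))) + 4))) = 215625 /106165808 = 0.00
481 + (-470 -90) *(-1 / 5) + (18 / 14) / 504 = 232457 / 392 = 593.00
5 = 5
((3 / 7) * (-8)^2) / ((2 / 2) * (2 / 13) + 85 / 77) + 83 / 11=29.35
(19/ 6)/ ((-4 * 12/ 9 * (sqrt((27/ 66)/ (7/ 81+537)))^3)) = -2273084 * sqrt(59818)/ 19683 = -28244.91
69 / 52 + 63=3345 / 52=64.33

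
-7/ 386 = -0.02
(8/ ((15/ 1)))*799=6392/ 15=426.13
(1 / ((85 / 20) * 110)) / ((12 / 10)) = 1 / 561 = 0.00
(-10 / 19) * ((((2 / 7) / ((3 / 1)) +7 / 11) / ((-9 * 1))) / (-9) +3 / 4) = -0.40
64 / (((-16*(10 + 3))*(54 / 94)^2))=-8836 / 9477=-0.93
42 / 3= 14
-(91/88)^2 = -8281/7744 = -1.07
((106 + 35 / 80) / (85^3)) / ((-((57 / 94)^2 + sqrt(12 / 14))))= 28519168587 / 323076725649500 - 8310096743 * sqrt(42) / 242307544237125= -0.00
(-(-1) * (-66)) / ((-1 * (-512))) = -0.13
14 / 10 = 7 / 5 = 1.40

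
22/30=11/15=0.73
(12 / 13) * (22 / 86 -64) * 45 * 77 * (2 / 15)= -15196104 / 559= -27184.44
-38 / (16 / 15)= -35.62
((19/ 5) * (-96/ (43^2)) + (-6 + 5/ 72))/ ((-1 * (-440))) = -370813/ 26625600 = -0.01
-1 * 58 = -58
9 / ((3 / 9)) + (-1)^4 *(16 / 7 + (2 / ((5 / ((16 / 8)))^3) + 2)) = 31.41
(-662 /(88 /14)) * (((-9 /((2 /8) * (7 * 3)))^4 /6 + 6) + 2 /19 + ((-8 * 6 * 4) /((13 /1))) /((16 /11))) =256089404 /931931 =274.79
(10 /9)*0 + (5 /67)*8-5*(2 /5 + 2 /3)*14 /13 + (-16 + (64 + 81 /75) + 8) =3392551 /65325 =51.93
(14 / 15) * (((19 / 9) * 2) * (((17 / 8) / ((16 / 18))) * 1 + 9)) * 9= 32319 / 80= 403.99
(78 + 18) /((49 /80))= 7680 /49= 156.73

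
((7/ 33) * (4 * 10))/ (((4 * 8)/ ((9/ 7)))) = 15/ 44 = 0.34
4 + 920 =924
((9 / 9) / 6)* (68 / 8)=17 / 12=1.42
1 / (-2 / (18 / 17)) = -9 / 17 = -0.53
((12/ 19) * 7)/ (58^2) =21/ 15979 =0.00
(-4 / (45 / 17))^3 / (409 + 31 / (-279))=-9826 / 1164375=-0.01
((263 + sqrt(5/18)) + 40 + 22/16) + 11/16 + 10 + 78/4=sqrt(10)/6 + 5353/16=335.09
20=20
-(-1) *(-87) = -87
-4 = -4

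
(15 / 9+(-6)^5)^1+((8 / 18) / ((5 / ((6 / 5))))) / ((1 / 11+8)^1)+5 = -51860212 / 6675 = -7769.32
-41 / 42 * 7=-41 / 6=-6.83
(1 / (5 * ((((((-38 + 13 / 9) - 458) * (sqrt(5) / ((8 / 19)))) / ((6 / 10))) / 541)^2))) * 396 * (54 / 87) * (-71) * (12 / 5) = -82929551819913216 / 648142365840625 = -127.95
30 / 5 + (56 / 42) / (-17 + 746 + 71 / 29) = 95483 / 15909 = 6.00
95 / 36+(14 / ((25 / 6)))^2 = 313391 / 22500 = 13.93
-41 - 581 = -622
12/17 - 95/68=-47/68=-0.69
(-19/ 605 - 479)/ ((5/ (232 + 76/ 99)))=-6678473816/ 299475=-22300.61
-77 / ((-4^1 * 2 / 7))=539 / 8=67.38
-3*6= -18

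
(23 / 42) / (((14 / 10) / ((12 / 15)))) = 46 / 147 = 0.31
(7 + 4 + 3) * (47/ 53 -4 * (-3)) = 9562/ 53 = 180.42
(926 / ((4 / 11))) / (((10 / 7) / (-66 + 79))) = 463463 / 20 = 23173.15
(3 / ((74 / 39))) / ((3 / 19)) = 741 / 74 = 10.01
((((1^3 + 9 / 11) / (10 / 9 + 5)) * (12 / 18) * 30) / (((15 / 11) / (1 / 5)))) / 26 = 24 / 715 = 0.03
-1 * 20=-20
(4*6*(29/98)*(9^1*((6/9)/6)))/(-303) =-116/4949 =-0.02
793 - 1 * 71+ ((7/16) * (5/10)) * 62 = 11769/16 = 735.56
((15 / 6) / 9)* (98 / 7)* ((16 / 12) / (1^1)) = 140 / 27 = 5.19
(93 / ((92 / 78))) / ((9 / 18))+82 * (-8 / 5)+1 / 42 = 128089 / 4830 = 26.52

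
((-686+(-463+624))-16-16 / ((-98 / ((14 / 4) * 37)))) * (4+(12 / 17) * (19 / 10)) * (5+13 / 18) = -28361153 / 1785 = -15888.60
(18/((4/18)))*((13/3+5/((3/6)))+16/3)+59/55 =87674/55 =1594.07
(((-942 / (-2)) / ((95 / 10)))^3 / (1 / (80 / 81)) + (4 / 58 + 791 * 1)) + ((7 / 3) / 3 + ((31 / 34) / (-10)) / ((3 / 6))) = 36871789436791 / 304333830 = 121155.74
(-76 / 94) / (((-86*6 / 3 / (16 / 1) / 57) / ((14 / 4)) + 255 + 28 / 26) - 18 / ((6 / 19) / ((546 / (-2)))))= -394212 / 7712032459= -0.00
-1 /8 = -0.12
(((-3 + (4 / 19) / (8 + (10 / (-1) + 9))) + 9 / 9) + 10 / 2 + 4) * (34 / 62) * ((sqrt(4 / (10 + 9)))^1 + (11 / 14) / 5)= 34969 / 57722 + 31790 * sqrt(19) / 78337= 2.37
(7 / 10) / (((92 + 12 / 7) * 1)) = 49 / 6560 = 0.01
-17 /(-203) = 17 /203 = 0.08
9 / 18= 1 / 2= 0.50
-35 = -35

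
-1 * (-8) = 8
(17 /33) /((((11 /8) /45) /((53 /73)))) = 12.24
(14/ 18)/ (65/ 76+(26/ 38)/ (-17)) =9044/ 9477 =0.95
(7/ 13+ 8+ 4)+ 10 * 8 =1203/ 13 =92.54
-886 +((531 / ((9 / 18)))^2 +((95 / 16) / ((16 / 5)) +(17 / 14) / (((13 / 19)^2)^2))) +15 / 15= 57679618734029 / 51181312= 1126966.40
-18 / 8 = -9 / 4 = -2.25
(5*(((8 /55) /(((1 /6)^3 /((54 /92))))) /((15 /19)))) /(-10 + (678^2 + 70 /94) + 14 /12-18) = 41663808 /163973766715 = 0.00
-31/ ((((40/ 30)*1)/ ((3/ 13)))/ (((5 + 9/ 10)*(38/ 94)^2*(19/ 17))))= -112905999/ 19527560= -5.78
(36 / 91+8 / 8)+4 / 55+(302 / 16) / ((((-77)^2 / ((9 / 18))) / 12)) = 2292937 / 1541540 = 1.49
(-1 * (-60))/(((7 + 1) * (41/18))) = 135/41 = 3.29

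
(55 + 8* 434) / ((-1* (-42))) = 3527 / 42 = 83.98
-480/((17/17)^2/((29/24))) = -580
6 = 6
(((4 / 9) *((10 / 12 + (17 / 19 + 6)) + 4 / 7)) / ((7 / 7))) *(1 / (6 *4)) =6623 / 43092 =0.15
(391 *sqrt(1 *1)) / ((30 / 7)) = 2737 / 30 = 91.23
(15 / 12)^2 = 25 / 16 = 1.56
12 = 12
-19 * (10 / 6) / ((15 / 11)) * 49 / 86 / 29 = -10241 / 22446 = -0.46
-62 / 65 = -0.95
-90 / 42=-15 / 7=-2.14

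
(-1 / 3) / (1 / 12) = -4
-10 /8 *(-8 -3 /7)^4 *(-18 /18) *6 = 181760415 /4802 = 37850.98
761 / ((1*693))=761 / 693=1.10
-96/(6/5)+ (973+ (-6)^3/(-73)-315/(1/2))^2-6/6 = 637383376/5329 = 119606.56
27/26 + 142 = 3719/26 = 143.04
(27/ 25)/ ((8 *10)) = 27/ 2000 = 0.01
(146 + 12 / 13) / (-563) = -1910 / 7319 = -0.26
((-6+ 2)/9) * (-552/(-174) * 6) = -736/87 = -8.46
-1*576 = -576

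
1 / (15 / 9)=3 / 5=0.60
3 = 3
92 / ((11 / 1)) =92 / 11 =8.36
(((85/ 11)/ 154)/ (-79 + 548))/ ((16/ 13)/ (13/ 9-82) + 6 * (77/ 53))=42459625/ 3453406596948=0.00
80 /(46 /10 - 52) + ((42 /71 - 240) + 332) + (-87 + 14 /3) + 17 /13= 2160854 /218751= 9.88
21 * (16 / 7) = 48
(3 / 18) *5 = 5 / 6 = 0.83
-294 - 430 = -724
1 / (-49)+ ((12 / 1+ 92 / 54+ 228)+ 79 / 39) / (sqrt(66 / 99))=-1 / 49+ 85549 *sqrt(6) / 702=298.49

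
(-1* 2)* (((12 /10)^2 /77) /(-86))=36 /82775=0.00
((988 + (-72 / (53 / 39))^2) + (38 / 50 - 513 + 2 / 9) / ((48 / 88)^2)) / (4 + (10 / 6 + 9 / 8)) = 94381382488 / 309060225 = 305.38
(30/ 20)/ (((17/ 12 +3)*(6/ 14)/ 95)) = 3990/ 53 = 75.28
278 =278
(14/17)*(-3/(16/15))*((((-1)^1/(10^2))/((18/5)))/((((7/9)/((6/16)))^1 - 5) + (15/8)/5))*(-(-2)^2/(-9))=-21/18734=-0.00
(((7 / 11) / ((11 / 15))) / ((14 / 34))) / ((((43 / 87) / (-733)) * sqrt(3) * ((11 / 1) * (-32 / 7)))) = 37943745 * sqrt(3) / 1831456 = 35.88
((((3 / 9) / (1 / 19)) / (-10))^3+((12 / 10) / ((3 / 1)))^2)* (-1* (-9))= -0.85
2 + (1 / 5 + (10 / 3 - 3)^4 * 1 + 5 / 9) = 1121 / 405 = 2.77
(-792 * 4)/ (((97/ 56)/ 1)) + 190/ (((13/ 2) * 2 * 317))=-1828.90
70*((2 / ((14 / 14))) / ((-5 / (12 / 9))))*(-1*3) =112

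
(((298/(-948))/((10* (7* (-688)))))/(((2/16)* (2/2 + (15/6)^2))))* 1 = 149/20687730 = 0.00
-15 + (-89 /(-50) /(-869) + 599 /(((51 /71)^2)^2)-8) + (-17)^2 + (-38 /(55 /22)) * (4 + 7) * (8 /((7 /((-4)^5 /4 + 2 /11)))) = 15108686012208401 /293947983450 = 51399.18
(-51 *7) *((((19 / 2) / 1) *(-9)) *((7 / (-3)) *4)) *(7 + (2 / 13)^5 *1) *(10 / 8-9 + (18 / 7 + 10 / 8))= 2908880698185 / 371293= 7834461.46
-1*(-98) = 98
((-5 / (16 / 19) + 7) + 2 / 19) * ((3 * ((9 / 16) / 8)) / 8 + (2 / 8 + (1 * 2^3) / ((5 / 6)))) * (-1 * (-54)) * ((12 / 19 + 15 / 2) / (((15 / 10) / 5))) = 49922523585 / 2957312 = 16881.05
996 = 996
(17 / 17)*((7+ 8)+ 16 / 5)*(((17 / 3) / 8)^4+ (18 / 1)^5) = 34390142.18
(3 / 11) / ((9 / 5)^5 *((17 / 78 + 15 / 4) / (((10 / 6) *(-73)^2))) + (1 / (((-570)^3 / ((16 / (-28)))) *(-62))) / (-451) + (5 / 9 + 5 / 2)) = 0.09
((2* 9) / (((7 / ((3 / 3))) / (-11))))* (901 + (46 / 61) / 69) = -1554630 / 61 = -25485.74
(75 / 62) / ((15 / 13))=65 / 62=1.05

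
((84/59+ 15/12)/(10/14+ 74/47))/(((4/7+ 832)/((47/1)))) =1453193/22035792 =0.07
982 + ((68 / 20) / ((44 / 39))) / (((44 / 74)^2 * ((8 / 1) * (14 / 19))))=11728341613 / 11925760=983.45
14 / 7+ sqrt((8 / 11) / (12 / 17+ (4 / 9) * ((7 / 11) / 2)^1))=6 * sqrt(12121) / 713+ 2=2.93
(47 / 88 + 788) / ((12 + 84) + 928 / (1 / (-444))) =-9913 / 5178624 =-0.00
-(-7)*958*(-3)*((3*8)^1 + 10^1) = -684012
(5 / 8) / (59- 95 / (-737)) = 3685 / 348624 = 0.01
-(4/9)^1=-0.44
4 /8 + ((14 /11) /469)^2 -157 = -170011889 /1086338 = -156.50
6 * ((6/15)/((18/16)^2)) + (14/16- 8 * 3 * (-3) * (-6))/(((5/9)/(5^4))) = -523814827/1080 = -485013.73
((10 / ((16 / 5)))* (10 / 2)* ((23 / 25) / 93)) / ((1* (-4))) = -115 / 2976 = -0.04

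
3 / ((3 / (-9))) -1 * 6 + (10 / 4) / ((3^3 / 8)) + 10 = -115 / 27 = -4.26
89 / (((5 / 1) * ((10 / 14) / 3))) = 1869 / 25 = 74.76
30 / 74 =15 / 37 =0.41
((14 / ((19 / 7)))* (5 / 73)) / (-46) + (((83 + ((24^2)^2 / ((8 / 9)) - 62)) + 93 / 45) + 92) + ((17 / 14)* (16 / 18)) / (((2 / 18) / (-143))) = 1245965689337 / 3349605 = 371973.92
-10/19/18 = -5/171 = -0.03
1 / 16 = 0.06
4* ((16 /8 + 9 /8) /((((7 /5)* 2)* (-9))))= -125 /252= -0.50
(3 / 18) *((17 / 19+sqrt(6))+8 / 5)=sqrt(6) / 6+79 / 190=0.82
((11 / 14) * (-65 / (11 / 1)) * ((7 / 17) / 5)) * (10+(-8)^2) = -481 / 17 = -28.29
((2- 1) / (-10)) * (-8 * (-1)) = -4 / 5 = -0.80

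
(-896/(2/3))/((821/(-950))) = 1276800/821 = 1555.18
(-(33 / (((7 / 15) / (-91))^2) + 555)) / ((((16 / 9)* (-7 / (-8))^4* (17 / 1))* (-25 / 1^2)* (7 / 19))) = 32044032 / 4165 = 7693.65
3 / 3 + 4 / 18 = 11 / 9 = 1.22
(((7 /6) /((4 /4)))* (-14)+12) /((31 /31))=-13 /3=-4.33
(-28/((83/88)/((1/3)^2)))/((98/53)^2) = -247192/256221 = -0.96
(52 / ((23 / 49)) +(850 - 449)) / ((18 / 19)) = 223649 / 414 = 540.21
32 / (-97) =-32 / 97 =-0.33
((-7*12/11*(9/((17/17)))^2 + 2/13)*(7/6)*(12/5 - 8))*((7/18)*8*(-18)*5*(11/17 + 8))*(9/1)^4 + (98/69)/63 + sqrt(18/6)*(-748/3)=-96888324501194926/1509651 - 748*sqrt(3)/3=-64179287234.70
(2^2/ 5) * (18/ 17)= 72/ 85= 0.85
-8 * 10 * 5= -400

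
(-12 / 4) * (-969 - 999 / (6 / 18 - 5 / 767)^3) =37748310008553 / 425259008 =88765.46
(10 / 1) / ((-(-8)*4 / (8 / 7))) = 5 / 14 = 0.36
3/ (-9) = -1/ 3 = -0.33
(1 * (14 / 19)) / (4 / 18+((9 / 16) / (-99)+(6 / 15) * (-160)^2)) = 22176 / 308189557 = 0.00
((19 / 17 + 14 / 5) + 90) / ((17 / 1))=7983 / 1445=5.52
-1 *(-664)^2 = -440896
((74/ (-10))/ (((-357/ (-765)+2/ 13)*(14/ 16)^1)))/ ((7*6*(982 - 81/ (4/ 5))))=-592/ 1606759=-0.00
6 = 6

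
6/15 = 2/5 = 0.40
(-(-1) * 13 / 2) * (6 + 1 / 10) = 793 / 20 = 39.65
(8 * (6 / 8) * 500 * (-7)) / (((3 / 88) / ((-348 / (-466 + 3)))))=-214368000 / 463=-462997.84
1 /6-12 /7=-65 /42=-1.55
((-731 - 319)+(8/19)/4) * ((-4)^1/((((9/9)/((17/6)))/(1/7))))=678232/399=1699.83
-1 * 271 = -271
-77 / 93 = -0.83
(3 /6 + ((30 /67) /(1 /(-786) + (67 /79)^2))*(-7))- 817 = -55345454909 /67423306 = -820.87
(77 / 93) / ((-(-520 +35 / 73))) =5621 / 3527025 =0.00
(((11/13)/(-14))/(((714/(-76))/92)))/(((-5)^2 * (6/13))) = 9614/187425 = 0.05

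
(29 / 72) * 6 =29 / 12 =2.42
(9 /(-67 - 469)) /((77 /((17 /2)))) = -153 /82544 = -0.00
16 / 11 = 1.45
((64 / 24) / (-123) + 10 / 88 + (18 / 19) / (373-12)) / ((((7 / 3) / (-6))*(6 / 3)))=-10532735 / 86615452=-0.12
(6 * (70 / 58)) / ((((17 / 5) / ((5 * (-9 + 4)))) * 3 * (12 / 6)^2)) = -4375 / 986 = -4.44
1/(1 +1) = 1/2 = 0.50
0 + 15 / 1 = 15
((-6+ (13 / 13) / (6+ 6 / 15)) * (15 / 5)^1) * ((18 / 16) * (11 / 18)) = -6171 / 512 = -12.05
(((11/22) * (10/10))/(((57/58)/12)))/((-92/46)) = -3.05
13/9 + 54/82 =776/369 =2.10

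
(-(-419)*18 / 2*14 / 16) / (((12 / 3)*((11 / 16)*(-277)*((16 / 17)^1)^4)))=-2204703837 / 399376384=-5.52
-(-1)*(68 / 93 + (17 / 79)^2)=451265 / 580413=0.78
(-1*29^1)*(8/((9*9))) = -232/81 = -2.86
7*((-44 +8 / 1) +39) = 21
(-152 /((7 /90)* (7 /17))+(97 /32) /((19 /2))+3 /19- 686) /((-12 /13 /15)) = 5259136415 /59584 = 88264.24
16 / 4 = 4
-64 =-64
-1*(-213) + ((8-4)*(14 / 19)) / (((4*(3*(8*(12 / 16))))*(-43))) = 1566182 / 7353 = 213.00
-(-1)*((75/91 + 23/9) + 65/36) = 16987/3276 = 5.19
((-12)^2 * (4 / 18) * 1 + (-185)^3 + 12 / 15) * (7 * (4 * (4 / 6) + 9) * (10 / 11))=-15512400890 / 33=-470072754.24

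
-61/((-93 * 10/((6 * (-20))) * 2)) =-122/31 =-3.94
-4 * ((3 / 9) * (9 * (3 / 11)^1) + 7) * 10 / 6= -1720 / 33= -52.12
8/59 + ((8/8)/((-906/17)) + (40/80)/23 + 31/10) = 19908161/6147210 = 3.24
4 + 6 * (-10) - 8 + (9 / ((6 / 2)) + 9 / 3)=-58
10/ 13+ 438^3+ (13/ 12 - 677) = 13108211509/ 156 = 84026996.85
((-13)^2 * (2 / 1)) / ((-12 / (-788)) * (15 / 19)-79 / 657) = -415596519 / 133066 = -3123.24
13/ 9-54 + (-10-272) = -3011/ 9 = -334.56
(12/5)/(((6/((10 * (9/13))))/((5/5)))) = 36/13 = 2.77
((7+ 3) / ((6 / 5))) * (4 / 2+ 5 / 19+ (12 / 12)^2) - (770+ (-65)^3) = 15611285 / 57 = 273882.19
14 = 14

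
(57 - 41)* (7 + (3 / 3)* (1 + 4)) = 192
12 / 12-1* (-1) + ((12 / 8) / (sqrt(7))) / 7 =3* sqrt(7) / 98 + 2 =2.08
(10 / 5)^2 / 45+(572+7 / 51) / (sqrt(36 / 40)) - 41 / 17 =-1777 / 765+29179 * sqrt(10) / 153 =600.76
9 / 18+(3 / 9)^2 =11 / 18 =0.61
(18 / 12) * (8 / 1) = 12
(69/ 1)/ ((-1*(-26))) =69/ 26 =2.65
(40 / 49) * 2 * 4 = 320 / 49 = 6.53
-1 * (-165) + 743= 908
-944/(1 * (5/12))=-11328/5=-2265.60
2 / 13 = 0.15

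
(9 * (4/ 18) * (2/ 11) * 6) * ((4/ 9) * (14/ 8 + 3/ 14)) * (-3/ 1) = -40/ 7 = -5.71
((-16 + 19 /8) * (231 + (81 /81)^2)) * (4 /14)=-6322 /7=-903.14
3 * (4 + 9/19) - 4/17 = 4259/323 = 13.19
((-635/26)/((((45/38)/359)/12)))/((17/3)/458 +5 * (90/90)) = -17725.72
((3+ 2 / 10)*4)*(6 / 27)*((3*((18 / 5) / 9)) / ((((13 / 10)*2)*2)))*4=512 / 195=2.63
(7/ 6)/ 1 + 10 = 67/ 6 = 11.17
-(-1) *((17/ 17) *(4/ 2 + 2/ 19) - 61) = -1119/ 19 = -58.89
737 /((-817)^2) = 737 /667489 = 0.00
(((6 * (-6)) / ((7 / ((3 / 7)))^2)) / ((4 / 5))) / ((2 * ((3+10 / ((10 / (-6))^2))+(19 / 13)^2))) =-342225 / 35448364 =-0.01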